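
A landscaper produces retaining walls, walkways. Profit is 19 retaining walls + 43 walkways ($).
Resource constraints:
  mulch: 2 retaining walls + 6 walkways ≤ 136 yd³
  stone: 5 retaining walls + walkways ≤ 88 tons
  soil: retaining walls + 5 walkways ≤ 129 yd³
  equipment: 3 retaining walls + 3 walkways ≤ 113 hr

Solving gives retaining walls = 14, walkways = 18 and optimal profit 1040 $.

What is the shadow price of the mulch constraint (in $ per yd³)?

7

Check each constraint at x*: mulch 136/136 (tight); stone 88/88 (tight); soil 104/129 (slack 25); equipment 96/113 (slack 17).
Since soil, equipment are not tight, their duals are 0.
The binding rows give the dual system: 2·y_mulch + 5·y_stone = 19 and 6·y_mulch + 1·y_stone = 43.
→ y_mulch = 7 and y_stone = 1.
Shadow price of mulch = 7.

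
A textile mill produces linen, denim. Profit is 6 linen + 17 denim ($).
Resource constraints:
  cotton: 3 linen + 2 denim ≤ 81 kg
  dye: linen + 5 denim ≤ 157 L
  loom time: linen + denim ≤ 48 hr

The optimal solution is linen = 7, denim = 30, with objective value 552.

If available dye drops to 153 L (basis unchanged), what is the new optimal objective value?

540

Check each constraint at x*: cotton 81/81 (tight); dye 157/157 (tight); loom time 37/48 (slack 11).
Since loom time is not tight, its dual is 0.
The binding rows give the dual system: 3·y_cotton + 1·y_dye = 6 and 2·y_cotton + 5·y_dye = 17.
Solving: y_cotton = 1, y_dye = 3.
Δz = y_dye·Δb = 3 × (-4) = -12, so new z* = 552 − 12 = 540.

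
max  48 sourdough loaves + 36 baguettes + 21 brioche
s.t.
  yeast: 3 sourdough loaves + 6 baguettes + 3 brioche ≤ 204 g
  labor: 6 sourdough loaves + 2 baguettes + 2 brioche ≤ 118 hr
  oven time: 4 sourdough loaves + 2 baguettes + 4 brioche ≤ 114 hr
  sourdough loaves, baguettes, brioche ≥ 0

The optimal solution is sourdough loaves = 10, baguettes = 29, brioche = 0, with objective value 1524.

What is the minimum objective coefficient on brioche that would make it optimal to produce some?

At the optimum: yeast uses 204 of 204 (binding); labor uses 118 of 118 (binding); oven time uses 98 of 114 (slack = 16).
Since oven time is not tight, its dual is 0.
Dual feasibility on the basic columns requires 3·y_yeast + 6·y_labor = 48, 6·y_yeast + 2·y_labor = 36.
→ y_yeast = 4 and y_labor = 6.
brioche enters the basis when its profit ≥ yᵀa₃ = 4·3 + 6·2 = 24.

24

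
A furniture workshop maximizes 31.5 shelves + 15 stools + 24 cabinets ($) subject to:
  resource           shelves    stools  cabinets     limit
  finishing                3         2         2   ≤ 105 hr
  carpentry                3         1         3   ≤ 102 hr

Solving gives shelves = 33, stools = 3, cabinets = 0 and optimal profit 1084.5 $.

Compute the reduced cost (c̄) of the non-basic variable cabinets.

Both finishing and carpentry are binding at x*.
Dual feasibility on the basic columns requires 3·y_finishing + 3·y_carpentry = 31.5, 2·y_finishing + 1·y_carpentry = 15.
Solving: y_finishing = 4.5, y_carpentry = 6.
Reduced cost of cabinets: c₃ − yᵀa₃ = 24 − (4.5·2 + 6·3) = 24 − 27 = -3.

-3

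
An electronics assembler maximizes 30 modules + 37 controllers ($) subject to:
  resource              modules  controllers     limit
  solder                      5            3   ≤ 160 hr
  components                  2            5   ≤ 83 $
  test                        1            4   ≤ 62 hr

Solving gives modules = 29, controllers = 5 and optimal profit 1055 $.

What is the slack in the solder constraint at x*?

solder used = 5·29 + 3·5 = 160; slack = 160 − 160 = 0.

0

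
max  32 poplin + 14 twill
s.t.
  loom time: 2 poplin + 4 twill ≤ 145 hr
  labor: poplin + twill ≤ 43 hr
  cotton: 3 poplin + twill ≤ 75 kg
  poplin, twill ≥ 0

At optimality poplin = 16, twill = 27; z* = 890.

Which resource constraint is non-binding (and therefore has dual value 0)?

loom time

loom time: 140/145 (slack 5)
labor: 43/43 (binding)
cotton: 75/75 (binding)
By complementary slackness, a constraint with positive slack has shadow price 0 → loom time.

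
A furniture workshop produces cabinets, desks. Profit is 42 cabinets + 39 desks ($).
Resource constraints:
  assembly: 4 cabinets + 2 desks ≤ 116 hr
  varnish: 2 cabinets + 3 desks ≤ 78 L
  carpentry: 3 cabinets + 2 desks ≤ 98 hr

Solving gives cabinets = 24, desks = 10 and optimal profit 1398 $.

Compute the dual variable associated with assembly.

6

Check each constraint at x*: assembly 116/116 (tight); varnish 78/78 (tight); carpentry 92/98 (slack 6).
Since carpentry is not tight, its dual is 0.
The binding rows give the dual system: 4·y_assembly + 2·y_varnish = 42 and 2·y_assembly + 3·y_varnish = 39.
This yields shadow prices y_assembly = 6, y_varnish = 9.
Shadow price of assembly = 6.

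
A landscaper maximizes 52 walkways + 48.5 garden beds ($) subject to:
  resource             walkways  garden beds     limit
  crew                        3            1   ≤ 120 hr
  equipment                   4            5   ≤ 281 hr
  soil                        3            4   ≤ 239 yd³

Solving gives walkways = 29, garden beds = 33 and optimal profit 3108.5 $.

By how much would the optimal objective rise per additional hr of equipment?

At the optimum: crew uses 120 of 120 (binding); equipment uses 281 of 281 (binding); soil uses 219 of 239 (slack = 20).
Since soil is not tight, its dual is 0.
The binding rows give the dual system: 3·y_crew + 4·y_equipment = 52 and 1·y_crew + 5·y_equipment = 48.5.
→ y_crew = 6 and y_equipment = 8.5.
Shadow price of equipment = 8.5.

8.5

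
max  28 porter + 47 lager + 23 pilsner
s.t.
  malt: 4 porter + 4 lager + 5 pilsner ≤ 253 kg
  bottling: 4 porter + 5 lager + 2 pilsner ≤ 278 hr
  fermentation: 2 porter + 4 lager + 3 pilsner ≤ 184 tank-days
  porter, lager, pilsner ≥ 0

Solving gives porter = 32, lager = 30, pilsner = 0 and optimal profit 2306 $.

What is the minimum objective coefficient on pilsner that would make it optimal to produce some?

Binding: bottling and fermentation. Non-binding: malt (5 unused).
Since malt is not tight, its dual is 0.
Dual feasibility on the basic columns requires 4·y_bottling + 2·y_fermentation = 28, 5·y_bottling + 4·y_fermentation = 47.
Solving: y_bottling = 3, y_fermentation = 8.
pilsner enters the basis when its profit ≥ yᵀa₃ = 3·2 + 8·3 = 30.

30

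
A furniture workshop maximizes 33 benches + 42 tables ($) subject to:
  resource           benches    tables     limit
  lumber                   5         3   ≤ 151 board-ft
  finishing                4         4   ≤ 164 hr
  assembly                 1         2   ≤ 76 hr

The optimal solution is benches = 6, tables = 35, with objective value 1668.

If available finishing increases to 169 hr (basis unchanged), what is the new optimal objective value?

Binding: finishing and assembly. Non-binding: lumber (16 unused).
Slack constraints have shadow price 0 (complementary slackness).
Dual feasibility on the basic columns requires 4·y_finishing + 1·y_assembly = 33, 4·y_finishing + 2·y_assembly = 42.
This yields shadow prices y_finishing = 6, y_assembly = 9.
Δz = y_finishing·Δb = 6 × (5) = 30, so new z* = 1668 + 30 = 1698.

1698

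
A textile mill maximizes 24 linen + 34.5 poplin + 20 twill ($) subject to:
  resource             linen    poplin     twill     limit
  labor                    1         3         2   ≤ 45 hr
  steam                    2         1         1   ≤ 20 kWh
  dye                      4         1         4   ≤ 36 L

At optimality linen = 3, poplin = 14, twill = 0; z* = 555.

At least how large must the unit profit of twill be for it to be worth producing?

Check each constraint at x*: labor 45/45 (tight); steam 20/20 (tight); dye 26/36 (slack 10).
By complementary slackness, y = 0 for the non-binding constraint.
Dual feasibility on the basic columns requires 1·y_labor + 2·y_steam = 24, 3·y_labor + 1·y_steam = 34.5.
Solving: y_labor = 9, y_steam = 7.5.
twill enters the basis when its profit ≥ yᵀa₃ = 9·2 + 7.5·1 = 25.5.

25.5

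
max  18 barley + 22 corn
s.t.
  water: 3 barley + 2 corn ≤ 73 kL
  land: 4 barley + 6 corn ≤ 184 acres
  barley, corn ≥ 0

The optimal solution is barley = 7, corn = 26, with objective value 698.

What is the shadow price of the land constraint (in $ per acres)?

Check each constraint at x*: water 73/73 (tight); land 184/184 (tight).
The binding rows give the dual system: 3·y_water + 4·y_land = 18 and 2·y_water + 6·y_land = 22.
Solving: y_water = 2, y_land = 3.
Shadow price of land = 3.

3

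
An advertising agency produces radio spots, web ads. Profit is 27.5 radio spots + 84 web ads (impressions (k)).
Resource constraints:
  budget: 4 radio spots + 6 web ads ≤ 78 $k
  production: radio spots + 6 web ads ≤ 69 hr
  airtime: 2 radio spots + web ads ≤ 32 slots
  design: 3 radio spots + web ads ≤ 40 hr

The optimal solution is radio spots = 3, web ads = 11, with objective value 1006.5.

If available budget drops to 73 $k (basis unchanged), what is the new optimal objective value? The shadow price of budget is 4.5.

Δb = -5, so new z* = 1006.5 + (4.5)·(-5) = 1006.5 − 22.5 = 984.

984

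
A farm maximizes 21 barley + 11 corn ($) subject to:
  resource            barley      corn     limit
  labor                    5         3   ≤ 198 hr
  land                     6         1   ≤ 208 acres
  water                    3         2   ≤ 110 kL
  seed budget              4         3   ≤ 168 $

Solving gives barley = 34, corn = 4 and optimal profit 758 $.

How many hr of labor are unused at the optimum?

labor used = 5·34 + 3·4 = 182; slack = 198 − 182 = 16.

16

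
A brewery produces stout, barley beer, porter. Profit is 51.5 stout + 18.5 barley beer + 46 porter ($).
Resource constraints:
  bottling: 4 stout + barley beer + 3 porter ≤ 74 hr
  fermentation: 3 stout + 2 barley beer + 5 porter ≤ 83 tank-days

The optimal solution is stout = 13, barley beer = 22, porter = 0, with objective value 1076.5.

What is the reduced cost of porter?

Check each constraint at x*: bottling 74/74 (tight); fermentation 83/83 (tight).
From A_Bᵀ y = c: 4·y_bottling + 3·y_fermentation = 51.5; 1·y_bottling + 2·y_fermentation = 18.5.
Solving: y_bottling = 9.5, y_fermentation = 4.5.
Reduced cost of porter: c₃ − yᵀa₃ = 46 − (9.5·3 + 4.5·5) = 46 − 51 = -5.

-5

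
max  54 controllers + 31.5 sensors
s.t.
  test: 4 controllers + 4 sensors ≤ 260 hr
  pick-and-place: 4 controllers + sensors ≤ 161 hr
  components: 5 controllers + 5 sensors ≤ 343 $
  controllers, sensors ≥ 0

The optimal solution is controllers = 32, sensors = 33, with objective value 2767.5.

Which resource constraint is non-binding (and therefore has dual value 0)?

components

test: 260/260 (binding)
pick-and-place: 161/161 (binding)
components: 325/343 (slack 18)
By complementary slackness, a constraint with positive slack has shadow price 0 → components.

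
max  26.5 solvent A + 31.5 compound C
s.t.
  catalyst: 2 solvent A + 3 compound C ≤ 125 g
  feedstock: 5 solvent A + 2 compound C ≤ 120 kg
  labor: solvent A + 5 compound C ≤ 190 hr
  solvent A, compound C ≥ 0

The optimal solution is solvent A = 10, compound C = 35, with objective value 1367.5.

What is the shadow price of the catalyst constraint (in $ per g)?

9.5

Binding: catalyst and feedstock. Non-binding: labor (5 unused).
By complementary slackness, y = 0 for the non-binding constraint.
From A_Bᵀ y = c: 2·y_catalyst + 5·y_feedstock = 26.5; 3·y_catalyst + 2·y_feedstock = 31.5.
Solving: y_catalyst = 9.5, y_feedstock = 1.5.
Shadow price of catalyst = 9.5.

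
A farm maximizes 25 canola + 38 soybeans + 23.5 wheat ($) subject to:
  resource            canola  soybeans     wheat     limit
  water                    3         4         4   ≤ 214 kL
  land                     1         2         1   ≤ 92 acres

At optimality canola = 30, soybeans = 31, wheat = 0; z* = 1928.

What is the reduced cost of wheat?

-7.5

At the optimum: water uses 214 of 214 (binding); land uses 92 of 92 (binding).
The binding rows give the dual system: 3·y_water + 1·y_land = 25 and 4·y_water + 2·y_land = 38.
This yields shadow prices y_water = 6, y_land = 7.
Reduced cost of wheat: c₃ − yᵀa₃ = 23.5 − (6·4 + 7·1) = 23.5 − 31 = -7.5.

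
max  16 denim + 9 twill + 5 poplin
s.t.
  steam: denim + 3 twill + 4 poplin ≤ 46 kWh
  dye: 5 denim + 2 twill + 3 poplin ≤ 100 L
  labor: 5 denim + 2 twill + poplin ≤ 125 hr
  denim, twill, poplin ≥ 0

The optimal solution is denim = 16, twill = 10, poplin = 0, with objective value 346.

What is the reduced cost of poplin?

Binding: steam and dye. Non-binding: labor (25 unused).
Since labor is not tight, its dual is 0.
From A_Bᵀ y = c: 1·y_steam + 5·y_dye = 16; 3·y_steam + 2·y_dye = 9.
Solving: y_steam = 1, y_dye = 3.
Reduced cost of poplin: c₃ − yᵀa₃ = 5 − (1·4 + 3·3) = 5 − 13 = -8.

-8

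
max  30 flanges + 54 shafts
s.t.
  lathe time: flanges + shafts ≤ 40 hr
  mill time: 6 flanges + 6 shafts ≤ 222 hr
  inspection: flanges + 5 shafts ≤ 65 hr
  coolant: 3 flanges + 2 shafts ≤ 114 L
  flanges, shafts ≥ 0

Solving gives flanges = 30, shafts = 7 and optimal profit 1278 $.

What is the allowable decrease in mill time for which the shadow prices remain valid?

Binding constraints: mill time, inspection. The basis is B = [[6,6],[1,5]] with det 24.
Per unit decrease in mill time, x* moves by d = (-0.2083, 0.0417).
The basis stays optimal until flanges reaches 0; allowable decrease = 144 hr.

144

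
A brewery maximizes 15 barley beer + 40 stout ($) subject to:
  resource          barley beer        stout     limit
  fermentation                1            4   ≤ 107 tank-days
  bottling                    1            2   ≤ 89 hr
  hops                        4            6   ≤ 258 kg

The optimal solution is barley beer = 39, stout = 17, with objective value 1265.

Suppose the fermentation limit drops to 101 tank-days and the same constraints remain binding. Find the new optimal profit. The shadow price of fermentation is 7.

Δb = -6, so new z* = 1265 + (7)·(-6) = 1265 − 42 = 1223.

1223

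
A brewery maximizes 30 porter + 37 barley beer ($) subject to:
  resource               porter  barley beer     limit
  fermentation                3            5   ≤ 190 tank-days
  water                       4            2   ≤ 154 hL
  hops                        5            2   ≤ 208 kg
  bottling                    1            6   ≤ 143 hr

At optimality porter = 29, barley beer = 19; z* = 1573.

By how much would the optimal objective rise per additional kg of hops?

Check each constraint at x*: fermentation 182/190 (slack 8); water 154/154 (tight); hops 183/208 (slack 25); bottling 143/143 (tight).
By complementary slackness, y = 0 for the non-binding constraints.
From A_Bᵀ y = c: 4·y_water + 1·y_bottling = 30; 2·y_water + 6·y_bottling = 37.
Solving: y_water = 6.5, y_bottling = 4.
Shadow price of hops = 0.

0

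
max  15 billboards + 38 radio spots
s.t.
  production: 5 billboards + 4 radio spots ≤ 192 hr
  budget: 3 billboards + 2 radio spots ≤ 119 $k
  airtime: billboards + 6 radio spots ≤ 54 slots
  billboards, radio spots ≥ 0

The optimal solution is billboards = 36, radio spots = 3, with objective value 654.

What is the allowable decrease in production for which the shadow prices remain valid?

Binding constraints: production, airtime. The basis is B = [[5,4],[1,6]] with det 26.
Per unit decrease in production, x* moves by d = (-0.2308, 0.0385).
The basis stays optimal until billboards reaches 0; allowable decrease = 156 hr.

156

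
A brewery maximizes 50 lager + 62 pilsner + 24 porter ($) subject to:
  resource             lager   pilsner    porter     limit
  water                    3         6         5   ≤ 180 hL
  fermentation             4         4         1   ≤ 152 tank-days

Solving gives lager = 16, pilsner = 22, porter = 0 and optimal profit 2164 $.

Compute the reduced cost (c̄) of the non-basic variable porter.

Check each constraint at x*: water 180/180 (tight); fermentation 152/152 (tight).
From A_Bᵀ y = c: 3·y_water + 4·y_fermentation = 50; 6·y_water + 4·y_fermentation = 62.
This yields shadow prices y_water = 4, y_fermentation = 9.5.
Reduced cost of porter: c₃ − yᵀa₃ = 24 − (4·5 + 9.5·1) = 24 − 29.5 = -5.5.

-5.5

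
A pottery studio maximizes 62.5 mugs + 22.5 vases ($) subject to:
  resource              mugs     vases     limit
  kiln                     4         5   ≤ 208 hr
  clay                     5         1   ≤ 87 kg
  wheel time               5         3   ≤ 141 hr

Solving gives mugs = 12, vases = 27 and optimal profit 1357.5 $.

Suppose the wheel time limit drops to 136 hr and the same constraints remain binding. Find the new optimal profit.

1332.5

Binding: clay and wheel time. Non-binding: kiln (25 unused).
By complementary slackness, y = 0 for the non-binding constraint.
The binding rows give the dual system: 5·y_clay + 5·y_wheel time = 62.5 and 1·y_clay + 3·y_wheel time = 22.5.
→ y_clay = 7.5 and y_wheel time = 5.
Δz = y_wheel time·Δb = 5 × (-5) = -25, so new z* = 1357.5 − 25 = 1332.5.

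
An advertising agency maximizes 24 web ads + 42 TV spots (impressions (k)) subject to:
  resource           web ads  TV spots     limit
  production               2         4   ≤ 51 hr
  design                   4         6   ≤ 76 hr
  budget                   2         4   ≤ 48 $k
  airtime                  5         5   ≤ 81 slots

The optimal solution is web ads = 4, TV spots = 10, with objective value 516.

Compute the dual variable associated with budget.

6

Check each constraint at x*: production 48/51 (slack 3); design 76/76 (tight); budget 48/48 (tight); airtime 70/81 (slack 11).
Slack constraints have shadow price 0 (complementary slackness).
From A_Bᵀ y = c: 4·y_design + 2·y_budget = 24; 6·y_design + 4·y_budget = 42.
→ y_design = 3 and y_budget = 6.
Shadow price of budget = 6.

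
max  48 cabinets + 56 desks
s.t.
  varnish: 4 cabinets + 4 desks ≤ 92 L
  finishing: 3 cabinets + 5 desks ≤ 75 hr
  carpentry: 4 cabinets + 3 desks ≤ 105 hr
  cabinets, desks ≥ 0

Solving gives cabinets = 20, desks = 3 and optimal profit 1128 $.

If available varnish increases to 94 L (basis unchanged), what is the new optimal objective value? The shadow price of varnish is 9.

Δb = 2, so new z* = 1128 + (9)·(2) = 1128 + 18 = 1146.

1146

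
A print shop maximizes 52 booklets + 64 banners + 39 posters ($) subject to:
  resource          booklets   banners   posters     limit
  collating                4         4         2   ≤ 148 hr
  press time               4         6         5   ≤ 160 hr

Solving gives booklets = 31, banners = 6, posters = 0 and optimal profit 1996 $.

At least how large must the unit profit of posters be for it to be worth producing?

Check each constraint at x*: collating 148/148 (tight); press time 160/160 (tight).
Dual feasibility on the basic columns requires 4·y_collating + 4·y_press time = 52, 4·y_collating + 6·y_press time = 64.
Solving: y_collating = 7, y_press time = 6.
posters enters the basis when its profit ≥ yᵀa₃ = 7·2 + 6·5 = 44.

44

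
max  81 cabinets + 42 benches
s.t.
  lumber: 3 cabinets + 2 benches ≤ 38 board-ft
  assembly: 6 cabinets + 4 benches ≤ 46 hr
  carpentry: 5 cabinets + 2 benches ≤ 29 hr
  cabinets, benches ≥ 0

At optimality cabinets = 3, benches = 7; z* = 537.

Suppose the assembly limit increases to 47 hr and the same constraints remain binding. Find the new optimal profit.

543

Binding: assembly and carpentry. Non-binding: lumber (15 unused).
Since lumber is not tight, its dual is 0.
The binding rows give the dual system: 6·y_assembly + 5·y_carpentry = 81 and 4·y_assembly + 2·y_carpentry = 42.
Solving: y_assembly = 6, y_carpentry = 9.
Δz = y_assembly·Δb = 6 × (1) = 6, so new z* = 537 + 6 = 543.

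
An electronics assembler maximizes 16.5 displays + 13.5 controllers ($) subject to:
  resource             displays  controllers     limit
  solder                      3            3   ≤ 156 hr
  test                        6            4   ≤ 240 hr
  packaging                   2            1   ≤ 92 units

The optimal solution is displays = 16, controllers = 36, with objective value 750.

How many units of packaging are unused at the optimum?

24

packaging used = 2·16 + 1·36 = 68; slack = 92 − 68 = 24.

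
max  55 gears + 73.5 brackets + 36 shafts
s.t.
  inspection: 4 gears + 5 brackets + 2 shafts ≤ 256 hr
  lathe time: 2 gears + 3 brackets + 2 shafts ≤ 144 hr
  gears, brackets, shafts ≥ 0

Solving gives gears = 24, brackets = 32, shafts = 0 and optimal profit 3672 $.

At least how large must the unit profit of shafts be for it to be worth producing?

Check each constraint at x*: inspection 256/256 (tight); lathe time 144/144 (tight).
From A_Bᵀ y = c: 4·y_inspection + 2·y_lathe time = 55; 5·y_inspection + 3·y_lathe time = 73.5.
→ y_inspection = 9 and y_lathe time = 9.5.
shafts enters the basis when its profit ≥ yᵀa₃ = 9·2 + 9.5·2 = 37.

37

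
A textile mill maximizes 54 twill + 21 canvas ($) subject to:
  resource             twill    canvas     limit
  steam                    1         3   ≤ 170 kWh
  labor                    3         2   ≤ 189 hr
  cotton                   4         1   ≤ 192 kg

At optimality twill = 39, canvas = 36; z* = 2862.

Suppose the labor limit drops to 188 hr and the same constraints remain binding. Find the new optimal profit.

At the optimum: steam uses 147 of 170 (slack = 23); labor uses 189 of 189 (binding); cotton uses 192 of 192 (binding).
By complementary slackness, y = 0 for the non-binding constraint.
The binding rows give the dual system: 3·y_labor + 4·y_cotton = 54 and 2·y_labor + 1·y_cotton = 21.
Solving: y_labor = 6, y_cotton = 9.
Δz = y_labor·Δb = 6 × (-1) = -6, so new z* = 2862 − 6 = 2856.

2856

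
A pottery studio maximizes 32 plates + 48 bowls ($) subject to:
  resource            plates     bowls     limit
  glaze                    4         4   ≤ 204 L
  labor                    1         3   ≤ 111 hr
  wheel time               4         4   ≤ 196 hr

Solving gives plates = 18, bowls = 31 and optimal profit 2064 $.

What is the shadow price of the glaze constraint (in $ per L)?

Check each constraint at x*: glaze 196/204 (slack 8); labor 111/111 (tight); wheel time 196/196 (tight).
Slack constraints have shadow price 0 (complementary slackness).
Dual feasibility on the basic columns requires 1·y_labor + 4·y_wheel time = 32, 3·y_labor + 4·y_wheel time = 48.
Solving: y_labor = 8, y_wheel time = 6.
Shadow price of glaze = 0.

0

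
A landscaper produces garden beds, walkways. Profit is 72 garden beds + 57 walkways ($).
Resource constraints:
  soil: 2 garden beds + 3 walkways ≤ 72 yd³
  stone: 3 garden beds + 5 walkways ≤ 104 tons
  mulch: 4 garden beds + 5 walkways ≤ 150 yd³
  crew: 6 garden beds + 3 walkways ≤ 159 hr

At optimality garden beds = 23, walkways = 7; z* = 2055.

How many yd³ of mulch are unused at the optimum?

23

mulch used = 4·23 + 5·7 = 127; slack = 150 − 127 = 23.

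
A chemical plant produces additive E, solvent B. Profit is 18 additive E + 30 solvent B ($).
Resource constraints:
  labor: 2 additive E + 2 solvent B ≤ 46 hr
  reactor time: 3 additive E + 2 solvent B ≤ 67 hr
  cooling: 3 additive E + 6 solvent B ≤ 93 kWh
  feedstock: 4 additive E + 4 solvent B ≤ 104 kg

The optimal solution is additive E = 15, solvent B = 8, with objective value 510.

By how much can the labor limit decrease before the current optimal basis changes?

15

Binding constraints: labor, cooling. The basis is B = [[2,2],[3,6]] with det 6.
Per unit decrease in labor, x* moves by d = (-1, 0.5).
The basis stays optimal until additive E reaches 0; allowable decrease = 15 hr.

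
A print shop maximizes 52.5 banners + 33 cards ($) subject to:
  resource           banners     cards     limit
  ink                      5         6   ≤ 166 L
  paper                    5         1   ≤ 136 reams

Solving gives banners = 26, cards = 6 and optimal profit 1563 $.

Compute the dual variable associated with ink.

Both ink and paper are binding at x*.
Dual feasibility on the basic columns requires 5·y_ink + 5·y_paper = 52.5, 6·y_ink + 1·y_paper = 33.
→ y_ink = 4.5 and y_paper = 6.
Shadow price of ink = 4.5.

4.5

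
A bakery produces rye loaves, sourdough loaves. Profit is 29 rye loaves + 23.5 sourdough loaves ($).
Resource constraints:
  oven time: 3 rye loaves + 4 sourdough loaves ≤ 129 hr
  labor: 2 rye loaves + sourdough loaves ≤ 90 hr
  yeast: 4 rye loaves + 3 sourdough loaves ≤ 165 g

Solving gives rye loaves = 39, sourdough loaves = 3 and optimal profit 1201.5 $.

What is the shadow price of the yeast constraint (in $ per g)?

Check each constraint at x*: oven time 129/129 (tight); labor 81/90 (slack 9); yeast 165/165 (tight).
Since labor is not tight, its dual is 0.
Dual feasibility on the basic columns requires 3·y_oven time + 4·y_yeast = 29, 4·y_oven time + 3·y_yeast = 23.5.
Solving: y_oven time = 1, y_yeast = 6.5.
Shadow price of yeast = 6.5.

6.5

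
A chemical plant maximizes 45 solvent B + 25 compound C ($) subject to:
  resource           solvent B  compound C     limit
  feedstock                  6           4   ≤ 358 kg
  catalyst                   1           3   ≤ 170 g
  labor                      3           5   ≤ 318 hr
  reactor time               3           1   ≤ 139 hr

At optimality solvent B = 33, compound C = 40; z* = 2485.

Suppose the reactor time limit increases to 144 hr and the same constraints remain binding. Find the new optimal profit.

At the optimum: feedstock uses 358 of 358 (binding); catalyst uses 153 of 170 (slack = 17); labor uses 299 of 318 (slack = 19); reactor time uses 139 of 139 (binding).
Slack constraints have shadow price 0 (complementary slackness).
Dual feasibility on the basic columns requires 6·y_feedstock + 3·y_reactor time = 45, 4·y_feedstock + 1·y_reactor time = 25.
Solving: y_feedstock = 5, y_reactor time = 5.
Δz = y_reactor time·Δb = 5 × (5) = 25, so new z* = 2485 + 25 = 2510.

2510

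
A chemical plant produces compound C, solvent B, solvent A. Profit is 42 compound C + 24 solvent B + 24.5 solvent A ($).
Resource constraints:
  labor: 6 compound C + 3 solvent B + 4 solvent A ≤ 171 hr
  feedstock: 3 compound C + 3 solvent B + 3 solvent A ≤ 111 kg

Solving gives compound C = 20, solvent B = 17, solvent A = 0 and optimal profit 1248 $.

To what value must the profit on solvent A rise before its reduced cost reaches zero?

Both labor and feedstock are binding at x*.
From A_Bᵀ y = c: 6·y_labor + 3·y_feedstock = 42; 3·y_labor + 3·y_feedstock = 24.
This yields shadow prices y_labor = 6, y_feedstock = 2.
solvent A enters the basis when its profit ≥ yᵀa₃ = 6·4 + 2·3 = 30.

30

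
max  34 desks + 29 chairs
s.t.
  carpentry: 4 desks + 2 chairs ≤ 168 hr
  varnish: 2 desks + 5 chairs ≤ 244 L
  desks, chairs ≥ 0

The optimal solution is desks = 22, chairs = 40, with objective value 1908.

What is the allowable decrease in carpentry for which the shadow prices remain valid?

70.4

Binding constraints: carpentry, varnish. The basis is B = [[4,2],[2,5]] with det 16.
Per unit decrease in carpentry, x* moves by d = (-0.3125, 0.125).
The basis stays optimal until desks reaches 0; allowable decrease = 70.4 hr.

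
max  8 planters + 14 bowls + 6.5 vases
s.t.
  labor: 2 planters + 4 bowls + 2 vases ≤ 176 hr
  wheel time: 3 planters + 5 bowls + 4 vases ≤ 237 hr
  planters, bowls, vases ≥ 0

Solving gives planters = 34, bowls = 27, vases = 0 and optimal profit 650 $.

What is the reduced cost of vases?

-3.5

Both labor and wheel time are binding at x*.
From A_Bᵀ y = c: 2·y_labor + 3·y_wheel time = 8; 4·y_labor + 5·y_wheel time = 14.
Solving: y_labor = 1, y_wheel time = 2.
Reduced cost of vases: c₃ − yᵀa₃ = 6.5 − (1·2 + 2·4) = 6.5 − 10 = -3.5.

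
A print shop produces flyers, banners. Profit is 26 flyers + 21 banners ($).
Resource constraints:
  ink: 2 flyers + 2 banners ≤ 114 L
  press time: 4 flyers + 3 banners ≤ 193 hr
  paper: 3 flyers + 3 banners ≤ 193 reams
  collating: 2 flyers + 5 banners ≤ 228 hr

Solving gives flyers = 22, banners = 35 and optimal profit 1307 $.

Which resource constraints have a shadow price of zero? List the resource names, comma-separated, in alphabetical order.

collating, paper

ink: 114/114 (binding)
press time: 193/193 (binding)
paper: 171/193 (slack 22)
collating: 219/228 (slack 9)
By complementary slackness, a constraint with positive slack has shadow price 0 → collating, paper.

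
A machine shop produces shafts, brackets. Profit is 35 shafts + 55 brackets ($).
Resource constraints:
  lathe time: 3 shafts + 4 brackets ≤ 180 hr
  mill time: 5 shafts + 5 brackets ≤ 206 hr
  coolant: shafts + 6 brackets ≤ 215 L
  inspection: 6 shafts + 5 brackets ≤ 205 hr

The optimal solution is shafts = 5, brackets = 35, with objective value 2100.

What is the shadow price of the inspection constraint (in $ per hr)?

5

Binding: coolant and inspection. Non-binding: lathe time (25 unused), mill time (6 unused).
Since lathe time, mill time are not tight, their duals are 0.
From A_Bᵀ y = c: 1·y_coolant + 6·y_inspection = 35; 6·y_coolant + 5·y_inspection = 55.
This yields shadow prices y_coolant = 5, y_inspection = 5.
Shadow price of inspection = 5.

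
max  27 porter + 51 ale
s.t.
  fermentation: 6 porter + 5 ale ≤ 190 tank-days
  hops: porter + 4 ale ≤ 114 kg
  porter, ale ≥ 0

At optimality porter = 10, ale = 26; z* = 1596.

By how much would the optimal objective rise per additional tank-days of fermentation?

Both fermentation and hops are binding at x*.
The binding rows give the dual system: 6·y_fermentation + 1·y_hops = 27 and 5·y_fermentation + 4·y_hops = 51.
Solving: y_fermentation = 3, y_hops = 9.
Shadow price of fermentation = 3.

3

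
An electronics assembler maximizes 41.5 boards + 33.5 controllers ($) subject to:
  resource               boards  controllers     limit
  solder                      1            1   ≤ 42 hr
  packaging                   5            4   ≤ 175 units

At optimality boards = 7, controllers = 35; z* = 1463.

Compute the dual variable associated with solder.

1.5

Both solder and packaging are binding at x*.
The binding rows give the dual system: 1·y_solder + 5·y_packaging = 41.5 and 1·y_solder + 4·y_packaging = 33.5.
→ y_solder = 1.5 and y_packaging = 8.
Shadow price of solder = 1.5.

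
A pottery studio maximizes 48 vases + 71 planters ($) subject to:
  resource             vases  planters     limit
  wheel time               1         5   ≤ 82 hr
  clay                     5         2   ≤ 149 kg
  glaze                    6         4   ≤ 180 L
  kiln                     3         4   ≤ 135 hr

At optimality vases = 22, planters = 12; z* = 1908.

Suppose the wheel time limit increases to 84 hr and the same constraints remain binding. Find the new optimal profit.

Check each constraint at x*: wheel time 82/82 (tight); clay 134/149 (slack 15); glaze 180/180 (tight); kiln 114/135 (slack 21).
By complementary slackness, y = 0 for the non-binding constraints.
From A_Bᵀ y = c: 1·y_wheel time + 6·y_glaze = 48; 5·y_wheel time + 4·y_glaze = 71.
Solving: y_wheel time = 9, y_glaze = 6.5.
Δz = y_wheel time·Δb = 9 × (2) = 18, so new z* = 1908 + 18 = 1926.

1926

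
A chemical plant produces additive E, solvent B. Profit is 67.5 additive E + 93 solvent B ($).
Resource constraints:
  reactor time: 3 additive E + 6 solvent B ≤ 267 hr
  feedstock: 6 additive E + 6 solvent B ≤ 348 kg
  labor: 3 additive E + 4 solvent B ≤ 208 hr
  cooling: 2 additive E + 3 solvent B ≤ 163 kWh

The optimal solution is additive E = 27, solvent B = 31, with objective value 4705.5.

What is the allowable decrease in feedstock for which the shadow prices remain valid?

81

Binding constraints: reactor time, feedstock. The basis is B = [[3,6],[6,6]] with det -18.
Per unit decrease in feedstock, x* moves by d = (-0.3333, 0.1667).
The basis stays optimal until additive E reaches 0; allowable decrease = 81 kg.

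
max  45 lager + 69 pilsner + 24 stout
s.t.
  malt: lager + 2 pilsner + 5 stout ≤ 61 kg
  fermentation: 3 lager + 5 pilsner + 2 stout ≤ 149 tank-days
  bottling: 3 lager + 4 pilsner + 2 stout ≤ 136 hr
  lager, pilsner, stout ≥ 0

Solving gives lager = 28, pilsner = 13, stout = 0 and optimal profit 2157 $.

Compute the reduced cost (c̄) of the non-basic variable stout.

-6

At the optimum: malt uses 54 of 61 (slack = 7); fermentation uses 149 of 149 (binding); bottling uses 136 of 136 (binding).
Since malt is not tight, its dual is 0.
Dual feasibility on the basic columns requires 3·y_fermentation + 3·y_bottling = 45, 5·y_fermentation + 4·y_bottling = 69.
→ y_fermentation = 9 and y_bottling = 6.
Reduced cost of stout: c₃ − yᵀa₃ = 24 − (9·2 + 6·2) = 24 − 30 = -6.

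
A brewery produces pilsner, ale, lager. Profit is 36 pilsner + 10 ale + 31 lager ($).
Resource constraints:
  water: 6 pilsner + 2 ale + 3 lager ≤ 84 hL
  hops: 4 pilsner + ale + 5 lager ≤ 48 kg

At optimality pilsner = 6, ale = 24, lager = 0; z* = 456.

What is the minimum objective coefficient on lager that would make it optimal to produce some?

36

Both water and hops are binding at x*.
Dual feasibility on the basic columns requires 6·y_water + 4·y_hops = 36, 2·y_water + 1·y_hops = 10.
Solving: y_water = 2, y_hops = 6.
lager enters the basis when its profit ≥ yᵀa₃ = 2·3 + 6·5 = 36.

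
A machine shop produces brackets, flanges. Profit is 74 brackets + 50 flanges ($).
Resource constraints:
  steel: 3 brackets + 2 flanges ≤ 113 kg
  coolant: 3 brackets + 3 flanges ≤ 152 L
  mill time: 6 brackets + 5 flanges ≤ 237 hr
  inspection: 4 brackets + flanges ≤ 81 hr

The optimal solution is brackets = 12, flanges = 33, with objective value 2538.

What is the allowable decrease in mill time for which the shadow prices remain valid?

115.5

Binding constraints: mill time, inspection. The basis is B = [[6,5],[4,1]] with det -14.
Per unit decrease in mill time, x* moves by d = (0.0714, -0.2857).
The basis stays optimal until flanges reaches 0; allowable decrease = 115.5 hr.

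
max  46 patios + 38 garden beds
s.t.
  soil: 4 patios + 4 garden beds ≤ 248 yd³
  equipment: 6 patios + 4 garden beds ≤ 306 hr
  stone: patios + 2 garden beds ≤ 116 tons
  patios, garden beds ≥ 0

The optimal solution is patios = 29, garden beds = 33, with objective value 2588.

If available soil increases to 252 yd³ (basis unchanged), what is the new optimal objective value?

2610

Check each constraint at x*: soil 248/248 (tight); equipment 306/306 (tight); stone 95/116 (slack 21).
Since stone is not tight, its dual is 0.
The binding rows give the dual system: 4·y_soil + 6·y_equipment = 46 and 4·y_soil + 4·y_equipment = 38.
This yields shadow prices y_soil = 5.5, y_equipment = 4.
Δz = y_soil·Δb = 5.5 × (4) = 22, so new z* = 2588 + 22 = 2610.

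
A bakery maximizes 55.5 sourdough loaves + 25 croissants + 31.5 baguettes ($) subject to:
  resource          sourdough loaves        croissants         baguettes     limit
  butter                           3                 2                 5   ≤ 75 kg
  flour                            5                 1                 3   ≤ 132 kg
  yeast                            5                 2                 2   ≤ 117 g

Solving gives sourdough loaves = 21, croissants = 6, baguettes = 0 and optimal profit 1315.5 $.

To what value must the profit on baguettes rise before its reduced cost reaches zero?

35.5

Check each constraint at x*: butter 75/75 (tight); flour 111/132 (slack 21); yeast 117/117 (tight).
Slack constraints have shadow price 0 (complementary slackness).
From A_Bᵀ y = c: 3·y_butter + 5·y_yeast = 55.5; 2·y_butter + 2·y_yeast = 25.
→ y_butter = 3.5 and y_yeast = 9.
baguettes enters the basis when its profit ≥ yᵀa₃ = 3.5·5 + 9·2 = 35.5.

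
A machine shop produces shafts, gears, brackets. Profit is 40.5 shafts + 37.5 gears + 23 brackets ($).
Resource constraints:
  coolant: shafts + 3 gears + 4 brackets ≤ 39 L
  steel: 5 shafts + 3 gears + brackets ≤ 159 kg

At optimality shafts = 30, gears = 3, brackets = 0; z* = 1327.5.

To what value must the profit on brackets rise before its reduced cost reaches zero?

29

At the optimum: coolant uses 39 of 39 (binding); steel uses 159 of 159 (binding).
The binding rows give the dual system: 1·y_coolant + 5·y_steel = 40.5 and 3·y_coolant + 3·y_steel = 37.5.
This yields shadow prices y_coolant = 5.5, y_steel = 7.
brackets enters the basis when its profit ≥ yᵀa₃ = 5.5·4 + 7·1 = 29.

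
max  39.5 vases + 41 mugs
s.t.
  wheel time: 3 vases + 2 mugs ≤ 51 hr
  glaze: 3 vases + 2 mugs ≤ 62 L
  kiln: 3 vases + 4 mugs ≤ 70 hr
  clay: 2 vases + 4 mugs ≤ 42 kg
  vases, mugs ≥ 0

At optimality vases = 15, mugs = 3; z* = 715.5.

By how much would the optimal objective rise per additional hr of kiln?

0

Binding: wheel time and clay. Non-binding: glaze (11 unused), kiln (13 unused).
By complementary slackness, y = 0 for the non-binding constraints.
The binding rows give the dual system: 3·y_wheel time + 2·y_clay = 39.5 and 2·y_wheel time + 4·y_clay = 41.
→ y_wheel time = 9.5 and y_clay = 5.5.
Shadow price of kiln = 0.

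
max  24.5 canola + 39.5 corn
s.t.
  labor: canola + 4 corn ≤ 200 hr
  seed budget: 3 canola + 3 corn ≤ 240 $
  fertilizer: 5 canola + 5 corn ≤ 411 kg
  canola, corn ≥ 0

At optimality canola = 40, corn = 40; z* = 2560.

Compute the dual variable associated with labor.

5

Binding: labor and seed budget. Non-binding: fertilizer (11 unused).
Since fertilizer is not tight, its dual is 0.
The binding rows give the dual system: 1·y_labor + 3·y_seed budget = 24.5 and 4·y_labor + 3·y_seed budget = 39.5.
This yields shadow prices y_labor = 5, y_seed budget = 6.5.
Shadow price of labor = 5.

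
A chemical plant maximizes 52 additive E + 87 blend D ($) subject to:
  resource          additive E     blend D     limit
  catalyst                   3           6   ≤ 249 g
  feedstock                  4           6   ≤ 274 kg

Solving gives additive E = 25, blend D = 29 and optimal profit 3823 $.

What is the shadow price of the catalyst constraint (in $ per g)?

6

At the optimum: catalyst uses 249 of 249 (binding); feedstock uses 274 of 274 (binding).
From A_Bᵀ y = c: 3·y_catalyst + 4·y_feedstock = 52; 6·y_catalyst + 6·y_feedstock = 87.
→ y_catalyst = 6 and y_feedstock = 8.5.
Shadow price of catalyst = 6.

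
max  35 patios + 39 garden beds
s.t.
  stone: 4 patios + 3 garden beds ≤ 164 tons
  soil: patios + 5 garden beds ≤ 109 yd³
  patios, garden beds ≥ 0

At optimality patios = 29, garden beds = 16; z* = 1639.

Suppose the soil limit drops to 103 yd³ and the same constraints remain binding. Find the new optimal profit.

At the optimum: stone uses 164 of 164 (binding); soil uses 109 of 109 (binding).
The binding rows give the dual system: 4·y_stone + 1·y_soil = 35 and 3·y_stone + 5·y_soil = 39.
Solving: y_stone = 8, y_soil = 3.
Δz = y_soil·Δb = 3 × (-6) = -18, so new z* = 1639 − 18 = 1621.

1621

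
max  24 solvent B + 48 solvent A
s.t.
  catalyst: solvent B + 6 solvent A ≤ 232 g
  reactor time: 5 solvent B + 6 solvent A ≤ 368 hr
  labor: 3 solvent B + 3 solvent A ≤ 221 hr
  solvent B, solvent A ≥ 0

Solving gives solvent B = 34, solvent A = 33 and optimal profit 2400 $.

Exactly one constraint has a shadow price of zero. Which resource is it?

catalyst: 232/232 (binding)
reactor time: 368/368 (binding)
labor: 201/221 (slack 20)
By complementary slackness, a constraint with positive slack has shadow price 0 → labor.

labor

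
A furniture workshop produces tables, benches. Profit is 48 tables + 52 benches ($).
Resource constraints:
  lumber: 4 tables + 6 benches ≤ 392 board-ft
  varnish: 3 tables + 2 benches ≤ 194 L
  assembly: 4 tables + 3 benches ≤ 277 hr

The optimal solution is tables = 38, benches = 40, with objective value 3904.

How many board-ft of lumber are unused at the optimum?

lumber used = 4·38 + 6·40 = 392; slack = 392 − 392 = 0.

0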